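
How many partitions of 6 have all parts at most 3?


Using the generating function (1-x)^(-1)(1-x^2)^(-1)(1-x^3)^(-1),
the coefficient of x^6 counts these restricted partitions.
Result = 7

7


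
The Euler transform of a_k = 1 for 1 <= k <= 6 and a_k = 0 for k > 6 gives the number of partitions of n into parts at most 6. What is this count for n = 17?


Partitions of 17 into parts at most 6:
Using generating function (1-x)^(-1)(1-x^2)^(-1)...(1-x^6)^(-1),
the coefficient of x^17 = 163

163


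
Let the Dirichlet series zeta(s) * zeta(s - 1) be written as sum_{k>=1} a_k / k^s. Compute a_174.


Convolution gives a_k = sum_{d | k} d * 1 = sum_{d | k} d = sigma(k), the sum of positive divisors of k.
For k = 174, the divisors are 1, 2, 3, 6, 29, 58, 87, 174, so
sigma(174) = 1 + 2 + 3 + 6 + 29 + 58 + 87 + 174 = 360.

360


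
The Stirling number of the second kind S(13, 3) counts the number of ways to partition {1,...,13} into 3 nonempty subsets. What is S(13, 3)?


Using the explicit formula S(n,k) = (1/k!) sum_{j=0}^{k} (-1)^(k-j) C(k,j) j^n:
S(13, 3) = 261625
Equivalently, S(n,k) is n! times the coefficient of x^n in the EGF (e^x - 1)^k / k!.

261625


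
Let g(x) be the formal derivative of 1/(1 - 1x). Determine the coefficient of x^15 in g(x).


Differentiate termwise: d/dx sum_{k>=0} 1^k x^k = sum_{k>=1} k 1^k x^(k-1) = sum_{j>=0} (j+1) 1^(j+1) x^j.
Equivalently, d/dx [1/(1 - 1x)] = 1/(1 - 1x)^2.
For j = 15: 16 * 1^16 = 16 * 1 = 16.

16


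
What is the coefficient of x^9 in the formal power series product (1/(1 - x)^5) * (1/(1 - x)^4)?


Combine the factors: (1/(1 - x)^5) * (1/(1 - x)^4) = 1/(1 - x)^9.
Then use 1/(1 - x)^r = sum_{k>=0} C(k + r - 1, r - 1) x^k with r = 9 and k = 9:
C(17, 8) = 24310.

24310


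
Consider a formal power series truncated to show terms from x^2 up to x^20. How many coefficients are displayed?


From x^2 to x^20 inclusive, the count is 20 - 2 + 1 = 19.

19


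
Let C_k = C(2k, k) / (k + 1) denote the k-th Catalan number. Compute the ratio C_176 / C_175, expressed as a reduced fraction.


Using C_k = (2k)! / (k! (k+1)!), the ratio C_{k+1}/C_k simplifies to
C_{k+1}/C_k = [(2k+2)! / ((k+1)! (k+2)!)] * [k! (k+1)! / (2k)!]
 = (2k+2)(2k+1) / ((k+1)(k+2)) = 2(2k+1) / (k+2).
For k = 175: 2(2*175 + 1) / (175 + 2) = 702/177 = 234/59.

234/59


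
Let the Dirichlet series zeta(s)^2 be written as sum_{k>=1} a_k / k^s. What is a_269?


The Dirichlet convolution of the constant function 1 with itself gives (1 * 1)(k) = sum_{d | k} 1 = d(k), the number of positive divisors of k.
Since zeta(s) = sum_{k>=1} 1/k^s, we have zeta(s)^2 = sum_{k>=1} d(k)/k^s, so a_k = d(k).
For k = 269: the divisors are 1, 269.
Count = 2.

2


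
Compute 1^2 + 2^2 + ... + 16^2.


This power sum has a closed form given by Faulhaber's formula
sum_{k=1}^{m} k^p = (1 / (p + 1)) * sum_{j=0}^{p} C(p + 1, j) B_j m^(p + 1 - j),
but for small m direct computation is fastest:
1 + 4 + 9 + 16 + 25 + 36 + 49 + 64 + 81 + 100 + 121 + 144 + 169 + 196 + 225 + 256 = 1496.

1496


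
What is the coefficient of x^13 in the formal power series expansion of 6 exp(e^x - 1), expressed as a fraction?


exp(e^x - 1) is the exponential generating function for the Bell numbers Bell_k: exp(e^x - 1) = sum_{k>=0} Bell_k x^k / k!.
So the coefficient of x^13 in 6 exp(e^x - 1) is 6 Bell_13 / 13!.
Computing: Bell_13 = 27644437 and 13! = 6227020800, giving
6 * 27644437/6227020800 = 27644437/1037836800.

27644437/1037836800


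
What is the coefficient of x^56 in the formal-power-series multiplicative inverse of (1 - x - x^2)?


Let the inverse be f(x) = sum_{k>=0} a_k x^k. From f(x) * (1 - x - x^2) = 1 and matching coefficients:
 x^0: a_0 = 1.
 x^1: a_1 - a_0 = 0, so a_1 = 1.
 x^k (k >= 2): a_k - a_{k-1} - a_{k-2} = 0, i.e. a_k = a_{k-1} + a_{k-2}.
This is the Fibonacci-type recurrence shifted so that a_0 = a_1 = 1.
Iterating: a_0=1, a_1=1, a_2=2, a_3=3, a_4=5, a_5=8, a_6=13, a_7=21, a_8=34, a_9=55, ...
a_56 = 365435296162.

365435296162


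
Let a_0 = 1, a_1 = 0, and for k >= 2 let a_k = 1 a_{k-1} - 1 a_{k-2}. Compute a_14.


Iterating the recurrence forward:
a_0 = 1
a_1 = 0
a_2 = 1*0 - 1*1 = -1
a_3 = 1*-1 - 1*0 = -1
a_4 = 1*-1 - 1*-1 = 0
a_5 = 1*0 - 1*-1 = 1
a_6 = 1*1 - 1*0 = 1
a_7 = 1*1 - 1*1 = 0
a_8 = 1*0 - 1*1 = -1
a_9 = 1*-1 - 1*0 = -1
a_10 = 1*-1 - 1*-1 = 0
a_11 = 1*0 - 1*-1 = 1
a_12 = 1*1 - 1*0 = 1
a_13 = 1*1 - 1*1 = 0
a_14 = 1*0 - 1*1 = -1
So a_14 = -1.

-1


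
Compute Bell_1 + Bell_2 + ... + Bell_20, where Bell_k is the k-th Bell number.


Recall Bell_k counts set partitions of a k-set (with Bell_0 = 1 by convention).
Bell_1 through Bell_20: 1, 2, 5, 15, 52, 203, 877, 4140, 21147, 115975, 678570, 4213597, 27644437, 190899322, 1382958545, 10480142147, 82864869804, 682076806159, 5832742205057, 51724158235372
Sum = 1 + 2 + 5 + 15 + 52 + 203 + 877 + 4140 + 21147 + 115975 + 678570 + 4213597 + 27644437 + 190899322 + 1382958545 + 10480142147 + 82864869804 + 682076806159 + 5832742205057 + 51724158235372 = 58333928795427.

58333928795427


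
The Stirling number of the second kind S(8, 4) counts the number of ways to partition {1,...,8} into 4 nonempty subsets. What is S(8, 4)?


Using the explicit formula S(n,k) = (1/k!) sum_{j=0}^{k} (-1)^(k-j) C(k,j) j^n:
S(8, 4) = 1701
Equivalently, S(n,k) is n! times the coefficient of x^n in the EGF (e^x - 1)^k / k!.

1701


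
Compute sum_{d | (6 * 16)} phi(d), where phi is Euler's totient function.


First, 6 * 16 = 96. One classical identity is sum_{d | n} phi(d) = n (each k in [1, n] has a unique gcd with n, and among the k's with gcd(k, n) = n/d there are phi(d) of them). So the sum equals 96. We also verify directly:
Divisors of 96: 1, 2, 3, 4, 6, 8, 12, 16, 24, 32, 48, 96.
phi values: 1, 1, 2, 2, 2, 4, 4, 8, 8, 16, 16, 32.
Sum = 96.

96


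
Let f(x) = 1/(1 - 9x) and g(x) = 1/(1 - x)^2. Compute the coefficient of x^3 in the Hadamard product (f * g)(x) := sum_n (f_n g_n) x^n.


f has coefficients f_k = 9^k. For g = 1/(1 - x)^2 the coefficient is g_k = C(k + 1, 1) = k + 1. The Hadamard coefficient is (f * g)_k = 9^k * (k + 1).
For k = 3: 9^3 * 4 = 729 * 4 = 2916.

2916


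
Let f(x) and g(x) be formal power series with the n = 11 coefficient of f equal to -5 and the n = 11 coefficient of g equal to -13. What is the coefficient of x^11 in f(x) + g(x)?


Addition of formal power series is termwise.
The coefficient of x^11 in f + g = -5 + -13
= -18

-18


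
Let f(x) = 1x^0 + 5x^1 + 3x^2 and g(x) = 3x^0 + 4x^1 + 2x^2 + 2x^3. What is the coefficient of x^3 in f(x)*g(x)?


Cauchy product at x^3:
1*2 + 5*2 + 3*4
= 24

24


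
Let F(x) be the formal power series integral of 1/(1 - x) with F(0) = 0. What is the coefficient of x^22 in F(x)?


1/(1 - x) = sum_{k>=0} x^k. Integrating termwise and using F(0) = 0 gives
F(x) = sum_{k>=0} x^(k+1) / (k+1) = sum_{m>=1} x^m / m = -ln(1 - x).
So the coefficient of x^22 is 1/22 = 1/22.

1/22


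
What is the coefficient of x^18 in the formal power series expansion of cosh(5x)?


The Maclaurin series is cosh(t) = sum_{m>=0} t^(2m) / (2m)!, so substituting t = 5x, only even powers of x are nonzero, with coefficient of x^(2m) equal to 5^(2m) / (2m)!.
For x^18 the coefficient is 5^18/18! = 3814697265625/6402373705728000 = 30517578125/51218989645824.

30517578125/51218989645824


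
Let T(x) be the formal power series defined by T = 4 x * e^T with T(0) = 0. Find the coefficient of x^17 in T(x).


Apply the Lagrange inversion formula: if T = 4 x * phi(T) with phi(t) = e^t, then
[x^n] T = 4^n * (1/n) [t^(n-1)] phi(t)^n = 4^n * (1/n) [t^(n-1)] e^(n t) = 4^n * (1/n) * n^(n-1) / (n-1)! = 4^n * n^(n-1) / n!.
When c = 1 this is the Cayley count of rooted labeled trees on n vertices, divided by n!.
For n = 17: 4^17 * 17^16 / 17! = 17179869184 * 48661191875666868481/355687428096000 = 1500734056829978302480384/638512875.

1500734056829978302480384/638512875


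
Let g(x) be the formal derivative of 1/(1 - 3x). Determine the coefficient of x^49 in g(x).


Differentiate termwise: d/dx sum_{k>=0} 3^k x^k = sum_{k>=1} k 3^k x^(k-1) = sum_{j>=0} (j+1) 3^(j+1) x^j.
Equivalently, d/dx [1/(1 - 3x)] = 3/(1 - 3x)^2.
For j = 49: 50 * 3^50 = 50 * 717897987691852588770249 = 35894899384592629438512450.

35894899384592629438512450


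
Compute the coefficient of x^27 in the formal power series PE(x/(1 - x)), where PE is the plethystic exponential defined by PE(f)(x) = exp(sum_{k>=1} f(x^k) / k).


For f(x) = x/(1 - x) we have
sum_{k>=1} f(x^k) / k = sum_{k>=1} (1/k) * x^k / (1 - x^k) = sum_{k, m >= 1} x^(k m) / k,
which after exponentiating simplifies to
PE(x/(1 - x)) = prod_{k>=1} 1 / (1 - x^k).
This is the generating function for the partition function p(n), so the coefficient of x^27 is p(27).
Computing p(27) by dynamic programming over parts 1, 2, ..., 27: p(27) = 3010.

3010


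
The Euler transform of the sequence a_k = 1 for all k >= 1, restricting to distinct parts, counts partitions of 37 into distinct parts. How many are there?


Partitions of 37 into distinct parts can be computed via generating function.
Product (1+x)(1+x^2)(1+x^3)...
The coefficient of x^37 = 760

760


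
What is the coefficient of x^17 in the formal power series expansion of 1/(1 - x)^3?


The negative binomial / multiset identity is
1/(1 - x)^r = sum_{k>=0} C(k + r - 1, r - 1) x^k.
Here r = 3 and k = 17, so the coefficient is
C(17 + 2, 2) = C(19, 2)
= 171

171


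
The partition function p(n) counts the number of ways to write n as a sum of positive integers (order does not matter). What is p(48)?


Using the generating function prod_{k>=1} 1/(1-x^k), we compute p(48).
By dynamic programming over parts 1 through 48:
p(48) = 147273

147273


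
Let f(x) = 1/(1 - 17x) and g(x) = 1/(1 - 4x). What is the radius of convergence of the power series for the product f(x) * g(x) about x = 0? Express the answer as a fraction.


The radius of 1/(1 - 17x) is 1/17 (nearest singularity at x = 1/17), and the radius of 1/(1 - 4x) is 1/4.
The product f(x)*g(x) = 1/((1 - 17x)(1 - 4x)) has singularities at both 1/17 and 1/4, so its radius of convergence is the distance to the nearest one:
min(1/17, 1/4) = 1/17.

1/17


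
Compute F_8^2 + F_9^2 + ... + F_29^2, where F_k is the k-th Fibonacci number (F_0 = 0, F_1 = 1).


There is a standard identity sum_{k=0}^{N} F_k^2 = F_N * F_{N+1} (proved inductively from the telescoping relation F_k^2 = F_k F_{k+1} - F_{k-1} F_k). Then
sum_{k=8}^{29} F_k^2 = F_29 F_30 - F_7 F_8.
Computing: F_29 = 514229, F_30 = 832040, F_7 = 13, F_8 = 21.
Sum = 514229 * 832040 - 13 * 21 = 427859096887.

427859096887


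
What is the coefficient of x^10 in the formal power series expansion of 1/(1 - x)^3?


The expansion 1/(1 - x)^r = sum_{k>=0} C(k + r - 1, r - 1) x^k follows from the multiset / negative-binomial theorem (or from repeated differentiation of the geometric series).
For r = 3 and k = 10:
C(12, 2) = 479001600 / (2 * 3628800) = 66.

66


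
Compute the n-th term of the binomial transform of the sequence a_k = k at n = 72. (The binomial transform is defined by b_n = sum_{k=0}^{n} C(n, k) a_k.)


With a_k = k, b_n = sum_{k=0}^{n} C(n, k) k. Using k * C(n, k) = n * C(n-1, k-1) gives b_n = n * sum_{k>=1} C(n-1, k-1) = n * 2^(n-1).
For n = 72: 72 * 2^71 = 72 * 2361183241434822606848 = 170005193383307227693056.

170005193383307227693056


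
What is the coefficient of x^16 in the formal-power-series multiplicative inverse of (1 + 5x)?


The inverse is 1/(1 + 5x). Apply the geometric identity 1/(1 - y) = sum_{k>=0} y^k with y = -5x:
1/(1 + 5x) = sum_{k>=0} (-5)^k x^k.
So the coefficient of x^16 is (-5)^16 = 152587890625.

152587890625


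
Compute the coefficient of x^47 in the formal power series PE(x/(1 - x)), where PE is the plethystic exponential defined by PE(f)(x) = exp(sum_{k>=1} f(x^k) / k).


For f(x) = x/(1 - x) we have
sum_{k>=1} f(x^k) / k = sum_{k>=1} (1/k) * x^k / (1 - x^k) = sum_{k, m >= 1} x^(k m) / k,
which after exponentiating simplifies to
PE(x/(1 - x)) = prod_{k>=1} 1 / (1 - x^k).
This is the generating function for the partition function p(n), so the coefficient of x^47 is p(47).
Computing p(47) by dynamic programming over parts 1, 2, ..., 47: p(47) = 124754.

124754


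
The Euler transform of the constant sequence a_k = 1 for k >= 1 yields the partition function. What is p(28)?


The Euler transform converts the sequence a_k = 1 into the number of integer partitions.
Using the recurrence or dynamic programming:
p(28) = 3718

3718


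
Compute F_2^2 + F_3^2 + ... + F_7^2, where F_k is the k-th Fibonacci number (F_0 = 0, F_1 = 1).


There is a standard identity sum_{k=0}^{N} F_k^2 = F_N * F_{N+1} (proved inductively from the telescoping relation F_k^2 = F_k F_{k+1} - F_{k-1} F_k). Then
sum_{k=2}^{7} F_k^2 = F_7 F_8 - F_1 F_2.
Computing: F_7 = 13, F_8 = 21, F_1 = 1, F_2 = 1.
Sum = 13 * 21 - 1 * 1 = 272.

272


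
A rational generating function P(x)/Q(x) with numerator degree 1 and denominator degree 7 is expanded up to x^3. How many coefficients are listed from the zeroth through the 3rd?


Expanding up to x^3 gives the coefficients for x^0, x^1, ..., x^3.
That is 3 + 1 = 4 coefficients in total.

4


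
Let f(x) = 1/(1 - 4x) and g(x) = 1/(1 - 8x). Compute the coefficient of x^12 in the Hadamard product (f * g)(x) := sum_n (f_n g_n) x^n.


f has coefficients f_k = 4^k and g has coefficients g_k = 8^k, so the Hadamard product has coefficient (f*g)_k = 4^k * 8^k = 32^k.
For k = 12: 32^12 = 1152921504606846976.

1152921504606846976


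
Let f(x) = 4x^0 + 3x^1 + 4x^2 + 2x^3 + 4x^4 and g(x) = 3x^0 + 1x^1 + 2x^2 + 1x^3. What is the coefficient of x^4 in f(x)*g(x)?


Cauchy product at x^4:
3*1 + 4*2 + 2*1 + 4*3
= 25

25


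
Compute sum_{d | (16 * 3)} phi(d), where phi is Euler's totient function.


First, 16 * 3 = 48. One classical identity is sum_{d | n} phi(d) = n (each k in [1, n] has a unique gcd with n, and among the k's with gcd(k, n) = n/d there are phi(d) of them). So the sum equals 48. We also verify directly:
Divisors of 48: 1, 2, 3, 4, 6, 8, 12, 16, 24, 48.
phi values: 1, 1, 2, 2, 2, 4, 4, 8, 8, 16.
Sum = 48.

48


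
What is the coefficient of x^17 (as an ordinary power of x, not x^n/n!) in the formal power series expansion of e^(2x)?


The exponential series is e^y = sum_{k>=0} y^k / k!. Substituting y = 2x gives
e^(2x) = sum_{k>=0} 2^k x^k / k!.
So the coefficient of x^n is a^n/n! with a = 2, n = 17:
2^17 / 17! = 131072/355687428096000 = 4/10854718875

4/10854718875


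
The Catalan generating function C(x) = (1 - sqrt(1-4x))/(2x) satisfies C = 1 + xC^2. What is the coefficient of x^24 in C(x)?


Substituting x -> x scales the n-th coefficient by 1, so [x^24] C(x) = C_24.
C_24 = C(2*24, 24)/(25) = 32247603683100/25 = 1289904147324.
= 1289904147324.

1289904147324


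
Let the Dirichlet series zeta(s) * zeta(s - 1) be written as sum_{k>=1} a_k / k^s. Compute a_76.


Convolution gives a_k = sum_{d | k} d * 1 = sum_{d | k} d = sigma(k), the sum of positive divisors of k.
For k = 76, the divisors are 1, 2, 4, 19, 38, 76, so
sigma(76) = 1 + 2 + 4 + 19 + 38 + 76 = 140.

140


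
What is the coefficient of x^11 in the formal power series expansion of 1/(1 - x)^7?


The expansion 1/(1 - x)^r = sum_{k>=0} C(k + r - 1, r - 1) x^k follows from the multiset / negative-binomial theorem (or from repeated differentiation of the geometric series).
For r = 7 and k = 11:
C(17, 6) = 355687428096000 / (720 * 39916800) = 12376.

12376


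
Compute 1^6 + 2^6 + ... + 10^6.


This power sum has a closed form given by Faulhaber's formula
sum_{k=1}^{m} k^p = (1 / (p + 1)) * sum_{j=0}^{p} C(p + 1, j) B_j m^(p + 1 - j),
but for small m direct computation is fastest:
1 + 64 + 729 + 4096 + 15625 + 46656 + 117649 + 262144 + 531441 + 1000000 = 1978405.

1978405


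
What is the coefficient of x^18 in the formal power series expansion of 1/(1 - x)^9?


The negative binomial / multiset identity is
1/(1 - x)^r = sum_{k>=0} C(k + r - 1, r - 1) x^k.
Here r = 9 and k = 18, so the coefficient is
C(18 + 8, 8) = C(26, 8)
= 1562275

1562275


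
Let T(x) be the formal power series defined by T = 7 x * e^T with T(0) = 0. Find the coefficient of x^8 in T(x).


Apply the Lagrange inversion formula: if T = 7 x * phi(T) with phi(t) = e^t, then
[x^n] T = 7^n * (1/n) [t^(n-1)] phi(t)^n = 7^n * (1/n) [t^(n-1)] e^(n t) = 7^n * (1/n) * n^(n-1) / (n-1)! = 7^n * n^(n-1) / n!.
When c = 1 this is the Cayley count of rooted labeled trees on n vertices, divided by n!.
For n = 8: 7^8 * 8^7 / 8! = 5764801 * 2097152/40320 = 13492928512/45.

13492928512/45


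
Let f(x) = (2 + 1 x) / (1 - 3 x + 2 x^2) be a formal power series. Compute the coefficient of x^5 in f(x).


Write f(x) = sum_{k>=0} a_k x^k. Multiplying both sides by 1 - 3 x + 2 x^2 gives
(1 - 3 x + 2 x^2) sum_{k>=0} a_k x^k = 2 + 1 x.
Matching coefficients:
 x^0: a_0 = 2
 x^1: a_1 - 3 a_0 = 1  =>  a_1 = 3*2 + 1 = 7
 x^k (k >= 2): a_k = 3 a_{k-1} - 2 a_{k-2}.
Iterating: a_2 = 17, a_3 = 37, a_4 = 77, a_5 = 157.
So the coefficient of x^5 is 157.

157


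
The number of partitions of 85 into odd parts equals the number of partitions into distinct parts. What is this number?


Computing partitions of 85 into odd parts (1, 3, 5, ...):
Using the generating function prod_{k>=0} 1/(1-x^(2k+1)),
the count is 121792

121792


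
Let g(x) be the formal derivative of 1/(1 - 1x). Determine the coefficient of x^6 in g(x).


Differentiate termwise: d/dx sum_{k>=0} 1^k x^k = sum_{k>=1} k 1^k x^(k-1) = sum_{j>=0} (j+1) 1^(j+1) x^j.
Equivalently, d/dx [1/(1 - 1x)] = 1/(1 - 1x)^2.
For j = 6: 7 * 1^7 = 7 * 1 = 7.

7


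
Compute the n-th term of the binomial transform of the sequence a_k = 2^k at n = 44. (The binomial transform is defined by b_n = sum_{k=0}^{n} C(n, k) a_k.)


With a_k = 2^k, b_n = sum_{k=0}^{n} C(n, k) 2^k = (1 + 2)^n by the binomial theorem.
For n = 44: (1 + 2)^44 = 3^44 = 984770902183611232881.

984770902183611232881


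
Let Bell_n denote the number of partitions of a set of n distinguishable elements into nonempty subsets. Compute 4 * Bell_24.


Bell_24 can be computed from the Bell triangle or from Dobinski's identity Bell_n = (1/e) * sum_{k>=0} k^n / k!.
Computing Bell_24 = 445958869294805289.
Then 4 * 445958869294805289 = 1783835477179221156.

1783835477179221156


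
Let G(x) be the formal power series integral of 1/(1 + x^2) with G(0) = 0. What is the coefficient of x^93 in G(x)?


1/(1 + x^2) = sum_{j>=0} (-1)^j x^(2j). Integrating termwise with G(0) = 0:
G(x) = sum_{j>=0} (-1)^j x^(2j+1) / (2j+1) = arctan(x).
Only odd powers are nonzero. For x^93 write 93 = 2*46 + 1, giving
(-1)^46 / 93 = 1/93 = 1/93.

1/93


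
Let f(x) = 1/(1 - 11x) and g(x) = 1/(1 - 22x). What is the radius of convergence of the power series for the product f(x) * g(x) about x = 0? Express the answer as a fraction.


The radius of 1/(1 - 11x) is 1/11 (nearest singularity at x = 1/11), and the radius of 1/(1 - 22x) is 1/22.
The product f(x)*g(x) = 1/((1 - 11x)(1 - 22x)) has singularities at both 1/11 and 1/22, so its radius of convergence is the distance to the nearest one:
min(1/11, 1/22) = 1/22.

1/22


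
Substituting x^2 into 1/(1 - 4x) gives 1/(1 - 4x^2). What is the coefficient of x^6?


The coefficient of x^(2m) in 1/(1 - 4x^2) is 4^m.
With n = 6 = 2*3, the coefficient is 4^3 = 64.

64


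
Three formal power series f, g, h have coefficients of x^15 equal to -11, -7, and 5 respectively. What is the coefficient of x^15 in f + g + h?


Series addition is componentwise:
-11 + -7 + 5
= -13

-13


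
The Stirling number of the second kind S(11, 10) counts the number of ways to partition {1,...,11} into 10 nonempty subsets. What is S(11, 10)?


Using the explicit formula S(n,k) = (1/k!) sum_{j=0}^{k} (-1)^(k-j) C(k,j) j^n:
S(11, 10) = 55
Equivalently, S(n,k) is n! times the coefficient of x^n in the EGF (e^x - 1)^k / k!.

55


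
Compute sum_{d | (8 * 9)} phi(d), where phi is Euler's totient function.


First, 8 * 9 = 72. One classical identity is sum_{d | n} phi(d) = n (each k in [1, n] has a unique gcd with n, and among the k's with gcd(k, n) = n/d there are phi(d) of them). So the sum equals 72. We also verify directly:
Divisors of 72: 1, 2, 3, 4, 6, 8, 9, 12, 18, 24, 36, 72.
phi values: 1, 1, 2, 2, 2, 4, 6, 4, 6, 8, 12, 24.
Sum = 72.

72


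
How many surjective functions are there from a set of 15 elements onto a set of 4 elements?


By inclusion-exclusion on which target elements are missed, the number of surjections from an n-set onto a k-set is
surj(n, k) = sum_{j=0}^{k} (-1)^j C(k, j) (k - j)^n.
Equivalently surj(n, k) = k! * S(n, k), where S(n, k) is the Stirling number of the second kind.
For n = 15, k = 4:
S(15, 4) = 42355950, so
surj = 4! * 42355950 = 24 * 42355950 = 1016542800.

1016542800


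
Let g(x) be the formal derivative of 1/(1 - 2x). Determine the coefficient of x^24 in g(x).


Differentiate termwise: d/dx sum_{k>=0} 2^k x^k = sum_{k>=1} k 2^k x^(k-1) = sum_{j>=0} (j+1) 2^(j+1) x^j.
Equivalently, d/dx [1/(1 - 2x)] = 2/(1 - 2x)^2.
For j = 24: 25 * 2^25 = 25 * 33554432 = 838860800.

838860800


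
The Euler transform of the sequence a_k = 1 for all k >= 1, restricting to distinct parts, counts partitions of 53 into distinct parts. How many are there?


Partitions of 53 into distinct parts can be computed via generating function.
Product (1+x)(1+x^2)(1+x^3)...
The coefficient of x^53 = 5120

5120


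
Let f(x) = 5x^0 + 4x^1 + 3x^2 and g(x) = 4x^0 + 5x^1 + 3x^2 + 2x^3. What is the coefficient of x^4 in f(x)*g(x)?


Cauchy product at x^4:
4*2 + 3*3
= 17

17


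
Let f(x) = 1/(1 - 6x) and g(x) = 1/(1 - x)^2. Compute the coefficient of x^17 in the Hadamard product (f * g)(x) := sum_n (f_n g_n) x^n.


f has coefficients f_k = 6^k. For g = 1/(1 - x)^2 the coefficient is g_k = C(k + 1, 1) = k + 1. The Hadamard coefficient is (f * g)_k = 6^k * (k + 1).
For k = 17: 6^17 * 18 = 16926659444736 * 18 = 304679870005248.

304679870005248


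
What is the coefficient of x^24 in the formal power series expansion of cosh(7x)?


The Maclaurin series is cosh(t) = sum_{m>=0} t^(2m) / (2m)!, so substituting t = 7x, only even powers of x are nonzero, with coefficient of x^(2m) equal to 7^(2m) / (2m)!.
For x^24 the coefficient is 7^24/24! = 191581231380566414401/620448401733239439360000 = 558545864083284007/1808887468610027520000.

558545864083284007/1808887468610027520000


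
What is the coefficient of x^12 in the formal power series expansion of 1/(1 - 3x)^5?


The general identity 1/(1 - c x)^r = sum_{k>=0} c^k C(k + r - 1, r - 1) x^k follows by substituting y = c x into 1/(1 - y)^r = sum_{k>=0} C(k + r - 1, r - 1) y^k.
For c = 3, r = 5, k = 12:
3^12 * C(16, 4) = 531441 * 1820 = 967222620.

967222620


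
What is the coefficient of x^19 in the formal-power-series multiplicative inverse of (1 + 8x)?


The inverse is 1/(1 + 8x). Apply the geometric identity 1/(1 - y) = sum_{k>=0} y^k with y = -8x:
1/(1 + 8x) = sum_{k>=0} (-8)^k x^k.
So the coefficient of x^19 is (-8)^19 = -144115188075855872.

-144115188075855872


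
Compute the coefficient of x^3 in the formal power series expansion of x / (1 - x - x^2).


Let f(x) = sum_{k>=0} a_k x^k. Multiplying f(x) * (1 - x - x^2) = x and matching coefficients gives a_0 = 0, a_1 = 1, and a_k = a_{k-1} + a_{k-2} for k >= 2. These are the Fibonacci numbers F_k.
Iterating from F_0 = 0, F_1 = 1:
F_0=0, F_1=1, F_2=1, F_3=2
F_3 = 2.

2


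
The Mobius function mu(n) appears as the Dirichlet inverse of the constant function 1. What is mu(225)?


225 has a squared prime factor, so mu(225) = 0.
Factorization reveals a repeated prime.

0


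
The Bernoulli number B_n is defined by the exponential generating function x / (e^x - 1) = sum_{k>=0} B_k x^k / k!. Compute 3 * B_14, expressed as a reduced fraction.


Bernoulli numbers can also be computed recursively via B_0 = 1 and sum_{j=0}^{m} C(m+1, j) B_j = 0 for m >= 1. Odd-index Bernoulli numbers vanish for k >= 3.
Computing B_14 = 7/6, so 3 * B_14 = 3 * 7/6 = 7/2.

7/2


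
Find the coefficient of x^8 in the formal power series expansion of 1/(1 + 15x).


Write 1/(1 + c x) = 1/(1 - (-c) x) and apply the geometric-series identity
1/(1 - y) = sum_{k>=0} y^k to get 1/(1 + c x) = sum_{k>=0} (-c)^k x^k.
So the coefficient of x^k is (-c)^k = (-1)^k * c^k.
Here c = 15 and k = 8:
(-15)^8 = 1 * 2562890625 = 2562890625

2562890625


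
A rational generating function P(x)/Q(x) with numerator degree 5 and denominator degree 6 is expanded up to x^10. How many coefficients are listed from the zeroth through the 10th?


Expanding up to x^10 gives the coefficients for x^0, x^1, ..., x^10.
That is 10 + 1 = 11 coefficients in total.

11


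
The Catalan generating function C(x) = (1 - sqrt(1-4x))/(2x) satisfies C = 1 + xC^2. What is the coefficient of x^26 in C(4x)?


Substituting x -> 4x scales the n-th coefficient by 4^n, so [x^26] C(4x) = 4^26 * C_26.
C_26 = C(2*26, 26)/(27) = 495918532948104/27 = 18367353072152.
So 4^26 * 18367353072152 = 4503599627370496 * 18367353072152 = 82719204451526082131124027392.

82719204451526082131124027392


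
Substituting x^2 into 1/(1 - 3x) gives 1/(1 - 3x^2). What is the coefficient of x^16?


The coefficient of x^(2m) in 1/(1 - 3x^2) is 3^m.
With n = 16 = 2*8, the coefficient is 3^8 = 6561.

6561


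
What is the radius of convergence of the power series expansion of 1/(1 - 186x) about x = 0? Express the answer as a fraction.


Expanding 1/(1 - 186x) = sum_{k>=0} 186^k x^k, the series converges when |186x| < 1, i.e., |x| < 1/186.
So the radius of convergence is 1/186 = 1/186.

1/186


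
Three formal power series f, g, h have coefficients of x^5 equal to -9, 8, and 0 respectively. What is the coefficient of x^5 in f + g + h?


Series addition is componentwise:
-9 + 8 + 0
= -1

-1


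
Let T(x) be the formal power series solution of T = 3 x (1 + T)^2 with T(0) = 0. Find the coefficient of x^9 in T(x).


Apply the Lagrange inversion formula: if T = 3 x * phi(T) with phi(t) = (1 + t)^2, then [x^n] T = 3^n * (1/n) [t^(n-1)] phi(t)^n = 3^n * (1/n) [t^(n-1)] (1 + t)^(2n) = 3^n * (1/n) C(2n, n-1).
Using the identity C(2n, n-1) = C(2n, n) * n / (n+1), the unscaled factor equals C(2n, n) / (n+1) = C_n, the n-th Catalan number.
For n = 9: C_9 = C(18, 9) / 10 = 48620/10 = 4862.
With the 3^9 = 19683 factor, the coefficient is 19683 * 4862 = 95698746.

95698746


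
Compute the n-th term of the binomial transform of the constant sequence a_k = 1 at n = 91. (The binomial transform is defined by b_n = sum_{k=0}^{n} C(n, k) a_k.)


With a_k = 1 for all k, b_n = sum_{k=0}^{n} C(n, k) = 2^n by the binomial theorem.
For n = 91: 2^91 = 2475880078570760549798248448.

2475880078570760549798248448


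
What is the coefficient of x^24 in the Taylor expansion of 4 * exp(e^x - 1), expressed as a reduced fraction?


exp(e^x - 1) = sum_{k>=0} Bell_k x^k / k!, where Bell_k is the k-th Bell number.
So the coefficient of x^24 is 4 * Bell_24 / 24!.
Computing: Bell_24 = 445958869294805289 and 24! = 620448401733239439360000, giving
4 * 445958869294805289/620448401733239439360000 = 148652956431601763/51704033477769953280000.

148652956431601763/51704033477769953280000


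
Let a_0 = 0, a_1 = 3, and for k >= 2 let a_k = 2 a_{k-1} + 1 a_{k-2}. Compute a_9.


Iterating the recurrence forward:
a_0 = 0
a_1 = 3
a_2 = 2*3 + 1*0 = 6
a_3 = 2*6 + 1*3 = 15
a_4 = 2*15 + 1*6 = 36
a_5 = 2*36 + 1*15 = 87
a_6 = 2*87 + 1*36 = 210
a_7 = 2*210 + 1*87 = 507
a_8 = 2*507 + 1*210 = 1224
a_9 = 2*1224 + 1*507 = 2955
So a_9 = 2955.

2955


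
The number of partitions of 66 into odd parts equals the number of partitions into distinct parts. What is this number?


Computing partitions of 66 into odd parts (1, 3, 5, ...):
Using the generating function prod_{k>=0} 1/(1-x^(2k+1)),
the count is 20132

20132


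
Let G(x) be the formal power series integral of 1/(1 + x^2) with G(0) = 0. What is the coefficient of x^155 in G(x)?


1/(1 + x^2) = sum_{j>=0} (-1)^j x^(2j). Integrating termwise with G(0) = 0:
G(x) = sum_{j>=0} (-1)^j x^(2j+1) / (2j+1) = arctan(x).
Only odd powers are nonzero. For x^155 write 155 = 2*77 + 1, giving
(-1)^77 / 155 = -1/155 = -1/155.

-1/155


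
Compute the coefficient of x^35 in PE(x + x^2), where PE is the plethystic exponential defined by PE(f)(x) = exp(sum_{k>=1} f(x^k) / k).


With f(x) = x + x^2, the exponent is sum_{k>=1} (x^k + x^(2k)) / k = -ln(1 - x) - ln(1 - x^2). Exponentiating:
PE(x + x^2) = 1 / ((1 - x)(1 - x^2)).
This is the generating function for partitions of n into parts of size 1 or 2. The number of 2's can be any j in 0..17, and the rest are 1's, so
[x^35] = floor(35/2) + 1 = 18.

18


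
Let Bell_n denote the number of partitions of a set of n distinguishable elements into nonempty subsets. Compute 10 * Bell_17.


Bell_17 can be computed from the Bell triangle or from Dobinski's identity Bell_n = (1/e) * sum_{k>=0} k^n / k!.
Computing Bell_17 = 82864869804.
Then 10 * 82864869804 = 828648698040.

828648698040


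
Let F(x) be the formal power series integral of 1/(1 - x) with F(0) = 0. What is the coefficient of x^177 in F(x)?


1/(1 - x) = sum_{k>=0} x^k. Integrating termwise and using F(0) = 0 gives
F(x) = sum_{k>=0} x^(k+1) / (k+1) = sum_{m>=1} x^m / m = -ln(1 - x).
So the coefficient of x^177 is 1/177 = 1/177.

1/177


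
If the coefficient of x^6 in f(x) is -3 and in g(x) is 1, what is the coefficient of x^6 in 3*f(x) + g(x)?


Scalar multiplication scales coefficients: 3 * -3 = -9.
Then add the g coefficient: -9 + 1
= -8

-8


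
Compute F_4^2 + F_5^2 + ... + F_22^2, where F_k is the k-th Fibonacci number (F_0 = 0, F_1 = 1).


There is a standard identity sum_{k=0}^{N} F_k^2 = F_N * F_{N+1} (proved inductively from the telescoping relation F_k^2 = F_k F_{k+1} - F_{k-1} F_k). Then
sum_{k=4}^{22} F_k^2 = F_22 F_23 - F_3 F_4.
Computing: F_22 = 17711, F_23 = 28657, F_3 = 2, F_4 = 3.
Sum = 17711 * 28657 - 2 * 3 = 507544121.

507544121


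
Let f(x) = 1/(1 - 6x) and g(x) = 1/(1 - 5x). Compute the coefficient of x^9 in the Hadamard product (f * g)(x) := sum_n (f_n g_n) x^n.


f has coefficients f_k = 6^k and g has coefficients g_k = 5^k, so the Hadamard product has coefficient (f*g)_k = 6^k * 5^k = 30^k.
For k = 9: 30^9 = 19683000000000.

19683000000000


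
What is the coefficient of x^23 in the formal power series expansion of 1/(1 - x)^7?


The negative binomial / multiset identity is
1/(1 - x)^r = sum_{k>=0} C(k + r - 1, r - 1) x^k.
Here r = 7 and k = 23, so the coefficient is
C(23 + 6, 6) = C(29, 6)
= 475020

475020


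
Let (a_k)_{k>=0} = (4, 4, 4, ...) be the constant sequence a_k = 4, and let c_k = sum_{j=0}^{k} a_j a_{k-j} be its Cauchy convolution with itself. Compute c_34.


Since a_j = 4 for all j >= 0, the convolution sum becomes
c_k = sum_{j=0}^{k} 4 * 4 = 16 * (k + 1).
Equivalently, the generating function of (a_k) is 4/(1 - x) and its square is 16/(1 - x)^2 = sum_{k>=0} 16(k + 1) x^k.
For k = 34: 16 * 35 = 560.

560


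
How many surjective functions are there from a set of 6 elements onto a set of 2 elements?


By inclusion-exclusion on which target elements are missed, the number of surjections from an n-set onto a k-set is
surj(n, k) = sum_{j=0}^{k} (-1)^j C(k, j) (k - j)^n.
Equivalently surj(n, k) = k! * S(n, k), where S(n, k) is the Stirling number of the second kind.
For n = 6, k = 2:
S(6, 2) = 31, so
surj = 2! * 31 = 2 * 31 = 62.

62


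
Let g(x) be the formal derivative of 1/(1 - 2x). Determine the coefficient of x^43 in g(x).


Differentiate termwise: d/dx sum_{k>=0} 2^k x^k = sum_{k>=1} k 2^k x^(k-1) = sum_{j>=0} (j+1) 2^(j+1) x^j.
Equivalently, d/dx [1/(1 - 2x)] = 2/(1 - 2x)^2.
For j = 43: 44 * 2^44 = 44 * 17592186044416 = 774056185954304.

774056185954304


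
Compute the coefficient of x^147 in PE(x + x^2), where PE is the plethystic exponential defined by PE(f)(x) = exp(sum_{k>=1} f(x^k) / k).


With f(x) = x + x^2, the exponent is sum_{k>=1} (x^k + x^(2k)) / k = -ln(1 - x) - ln(1 - x^2). Exponentiating:
PE(x + x^2) = 1 / ((1 - x)(1 - x^2)).
This is the generating function for partitions of n into parts of size 1 or 2. The number of 2's can be any j in 0..73, and the rest are 1's, so
[x^147] = floor(147/2) + 1 = 74.

74


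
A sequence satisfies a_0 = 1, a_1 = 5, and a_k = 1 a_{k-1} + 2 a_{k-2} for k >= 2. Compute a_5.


The characteristic equation is t^2 - 1 t - 2 = 0, with roots r_1 = 2 and r_2 = -1 (so c_1 = r_1 + r_2, c_2 = -r_1 r_2 as required).
One can use the closed form a_n = A r_1^n + B r_2^n, but direct iteration is more reliable:
a_0 = 1, a_1 = 5, a_2 = 7, a_3 = 17, a_4 = 31, a_5 = 65.
So a_5 = 65.

65


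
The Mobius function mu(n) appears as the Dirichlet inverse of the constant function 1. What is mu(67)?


67 = 67 (all distinct primes).
mu(67) = (-1)^1 = -1

-1


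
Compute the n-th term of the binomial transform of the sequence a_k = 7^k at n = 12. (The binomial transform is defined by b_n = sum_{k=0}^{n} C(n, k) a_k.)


With a_k = 7^k, b_n = sum_{k=0}^{n} C(n, k) 7^k = (1 + 7)^n by the binomial theorem.
For n = 12: (1 + 7)^12 = 8^12 = 68719476736.

68719476736


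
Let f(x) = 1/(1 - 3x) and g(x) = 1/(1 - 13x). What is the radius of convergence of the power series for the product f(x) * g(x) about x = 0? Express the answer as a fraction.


The radius of 1/(1 - 3x) is 1/3 (nearest singularity at x = 1/3), and the radius of 1/(1 - 13x) is 1/13.
The product f(x)*g(x) = 1/((1 - 3x)(1 - 13x)) has singularities at both 1/3 and 1/13, so its radius of convergence is the distance to the nearest one:
min(1/3, 1/13) = 1/13.

1/13


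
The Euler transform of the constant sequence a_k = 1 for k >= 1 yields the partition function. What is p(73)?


The Euler transform converts the sequence a_k = 1 into the number of integer partitions.
Using the recurrence or dynamic programming:
p(73) = 6185689

6185689


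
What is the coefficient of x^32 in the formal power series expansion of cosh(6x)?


The Maclaurin series is cosh(t) = sum_{m>=0} t^(2m) / (2m)!, so substituting t = 6x, only even powers of x are nonzero, with coefficient of x^(2m) equal to 6^(2m) / (2m)!.
For x^32 the coefficient is 6^32/32! = 7958661109946400884391936/263130836933693530167218012160000000 = 774840978/25617946563506171875.

774840978/25617946563506171875


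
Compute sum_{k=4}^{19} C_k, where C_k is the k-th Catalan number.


C_4 through C_19: 14, 42, 132, 429, 1430, 4862, 16796, 58786, 208012, 742900, 2674440, 9694845, 35357670, 129644790, 477638700, 1767263190
Sum = 14 + 42 + 132 + 429 + 1430 + 4862 + 16796 + 58786 + 208012 + 742900 + 2674440 + 9694845 + 35357670 + 129644790 + 477638700 + 1767263190
= 2423307038

2423307038


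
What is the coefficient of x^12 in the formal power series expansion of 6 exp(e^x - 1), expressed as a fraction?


exp(e^x - 1) is the exponential generating function for the Bell numbers Bell_k: exp(e^x - 1) = sum_{k>=0} Bell_k x^k / k!.
So the coefficient of x^12 in 6 exp(e^x - 1) is 6 Bell_12 / 12!.
Computing: Bell_12 = 4213597 and 12! = 479001600, giving
6 * 4213597/479001600 = 4213597/79833600.

4213597/79833600


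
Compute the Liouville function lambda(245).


The Liouville function is lambda(k) = (-1)^Omega(k), where Omega(k) counts the prime factors of k with multiplicity.
Factoring: 245 = 5 * 7 * 7, so Omega(245) = 3.
lambda(245) = (-1)^3 = -1.

-1


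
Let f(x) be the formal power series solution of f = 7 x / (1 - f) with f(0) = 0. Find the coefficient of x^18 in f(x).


Apply Lagrange inversion: f = 7 x * phi(f) with phi(t) = 1/(1 - t), so
[x^n] f = 7^n * (1/n) [t^(n-1)] phi(t)^n = 7^n * (1/n) [t^(n-1)] (1 - t)^(-n) = 7^n * (1/n) C(2n - 2, n - 1) = 7^n * C_{n-1}.
For n = 18: C_17 = C(34, 17) / 18 = 2333606220/18 = 129644790.
With the 7^18 = 1628413597910449 factor, the coefficient is 1628413597910449 * 129644790 = 211115338934244599410710.

211115338934244599410710


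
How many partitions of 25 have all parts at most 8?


Using the generating function (1-x)^(-1)(1-x^2)^(-1)...(1-x^8)^(-1),
the coefficient of x^25 counts these restricted partitions.
Result = 1090

1090


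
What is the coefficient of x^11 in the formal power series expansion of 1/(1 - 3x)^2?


The general identity 1/(1 - c x)^r = sum_{k>=0} c^k C(k + r - 1, r - 1) x^k follows by substituting y = c x into 1/(1 - y)^r = sum_{k>=0} C(k + r - 1, r - 1) y^k.
For c = 3, r = 2, k = 11:
3^11 * C(12, 1) = 177147 * 12 = 2125764.

2125764


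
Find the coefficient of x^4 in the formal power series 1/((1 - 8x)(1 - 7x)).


By partial fractions or Cauchy convolution:
The coefficient equals sum_{k=0}^{4} 8^k * 7^(4-k).
= 15961

15961


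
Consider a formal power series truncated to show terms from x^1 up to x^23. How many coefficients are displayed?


From x^1 to x^23 inclusive, the count is 23 - 1 + 1 = 23.

23


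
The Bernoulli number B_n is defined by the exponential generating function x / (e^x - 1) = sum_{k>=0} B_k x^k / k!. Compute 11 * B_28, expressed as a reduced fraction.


Bernoulli numbers can also be computed recursively via B_0 = 1 and sum_{j=0}^{m} C(m+1, j) B_j = 0 for m >= 1. Odd-index Bernoulli numbers vanish for k >= 3.
Computing B_28 = -23749461029/870, so 11 * B_28 = 11 * -23749461029/870 = -261244071319/870.

-261244071319/870


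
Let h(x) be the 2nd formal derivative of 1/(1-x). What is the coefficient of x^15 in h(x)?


Differentiating 2 times: d^2/dx^2 [1/(1-x)] = 2!/(1-x)^3.
The expansion 1/(1-x)^3 = sum_{k>=0} C(k+2, 2) x^k, so the coefficient of x^n in 2!/(1-x)^3 is 2! * C(n+2, 2).
For n = 15: 2 * C(17, 2) = 2 * 136 = 272

272


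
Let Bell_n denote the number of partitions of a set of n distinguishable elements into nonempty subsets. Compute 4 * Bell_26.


Bell_26 can be computed from the Bell triangle or from Dobinski's identity Bell_n = (1/e) * sum_{k>=0} k^n / k!.
Computing Bell_26 = 49631246523618756274.
Then 4 * 49631246523618756274 = 198524986094475025096.

198524986094475025096


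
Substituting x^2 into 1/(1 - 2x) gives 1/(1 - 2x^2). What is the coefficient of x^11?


Since 1/(1 - 2x^2) only has even powers of x,
the coefficient of x^11 (odd) is 0.

0


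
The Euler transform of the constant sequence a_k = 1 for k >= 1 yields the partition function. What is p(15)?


The Euler transform converts the sequence a_k = 1 into the number of integer partitions.
Using the recurrence or dynamic programming:
p(15) = 176

176


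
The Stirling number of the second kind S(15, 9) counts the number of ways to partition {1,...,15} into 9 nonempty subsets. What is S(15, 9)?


Using the explicit formula S(n,k) = (1/k!) sum_{j=0}^{k} (-1)^(k-j) C(k,j) j^n:
S(15, 9) = 67128490
Equivalently, S(n,k) is n! times the coefficient of x^n in the EGF (e^x - 1)^k / k!.

67128490


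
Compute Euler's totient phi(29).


phi(n) counts integers in [1, n] coprime to n. Using the multiplicative formula phi(n) = n * prod_{p | n} (1 - 1/p):
29 = 29, so
phi(29) = 29 * (1 - 1/29) = 28.

28


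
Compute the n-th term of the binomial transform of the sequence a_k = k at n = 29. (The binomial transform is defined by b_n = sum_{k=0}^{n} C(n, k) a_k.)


With a_k = k, b_n = sum_{k=0}^{n} C(n, k) k. Using k * C(n, k) = n * C(n-1, k-1) gives b_n = n * sum_{k>=1} C(n-1, k-1) = n * 2^(n-1).
For n = 29: 29 * 2^28 = 29 * 268435456 = 7784628224.

7784628224


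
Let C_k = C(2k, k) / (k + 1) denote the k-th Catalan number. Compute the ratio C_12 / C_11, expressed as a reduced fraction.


Using C_k = (2k)! / (k! (k+1)!), the ratio C_{k+1}/C_k simplifies to
C_{k+1}/C_k = [(2k+2)! / ((k+1)! (k+2)!)] * [k! (k+1)! / (2k)!]
 = (2k+2)(2k+1) / ((k+1)(k+2)) = 2(2k+1) / (k+2).
For k = 11: 2(2*11 + 1) / (11 + 2) = 46/13 = 46/13.

46/13


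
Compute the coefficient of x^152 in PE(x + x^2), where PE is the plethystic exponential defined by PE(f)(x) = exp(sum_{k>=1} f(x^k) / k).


With f(x) = x + x^2, the exponent is sum_{k>=1} (x^k + x^(2k)) / k = -ln(1 - x) - ln(1 - x^2). Exponentiating:
PE(x + x^2) = 1 / ((1 - x)(1 - x^2)).
This is the generating function for partitions of n into parts of size 1 or 2. The number of 2's can be any j in 0..76, and the rest are 1's, so
[x^152] = floor(152/2) + 1 = 77.

77
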